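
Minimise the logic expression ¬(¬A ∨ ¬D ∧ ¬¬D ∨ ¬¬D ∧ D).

A ∧ ¬D

¬(¬A ∨ ¬D ∧ ¬¬D ∨ ¬¬D ∧ D)
= ¬(¬A ∨ ¬¬D)   — distribution
= A ∧ ¬D   — De Morgan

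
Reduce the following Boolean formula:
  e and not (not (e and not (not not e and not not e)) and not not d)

e and not d

e and not (not (e and not (not not e and not not e)) and not not d)
= e and not (not (e and not not not e) and not not d)   (idempotence)
= e and not (not (e and not e) and not not d)   (double negation)
= e and (e and not e or not d)   (De Morgan)
= e and not d   (complement / identity)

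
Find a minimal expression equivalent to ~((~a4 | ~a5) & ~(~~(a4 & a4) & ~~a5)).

a4 & a5

~((~a4 | ~a5) & ~(~~(a4 & a4) & ~~a5))
= ~((~a4 | ~a5) & ~(~~a4 & ~~a5))
= ~((~a4 | ~a5) & (~a4 | ~a5))
= ~(~a4 | ~a5)
= a4 & a5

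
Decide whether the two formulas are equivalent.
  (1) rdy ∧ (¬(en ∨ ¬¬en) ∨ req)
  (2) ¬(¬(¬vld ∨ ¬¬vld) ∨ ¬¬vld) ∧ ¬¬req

No

E1: rdy ∧ (¬(en ∨ ¬¬en) ∨ req)
    = rdy ∧ (¬(en ∨ en) ∨ req)   (double negation)
    = rdy ∧ (¬en ∨ req)   (idempotence)
E2: ¬(¬(¬vld ∨ ¬¬vld) ∨ ¬¬vld) ∧ ¬¬req
    = ¬(vld ∧ ¬vld ∨ ¬¬vld) ∧ ¬¬req   (De Morgan)
    = ¬¬¬vld ∧ ¬¬req   (complement / identity)
    = ¬vld ∧ ¬¬req   (double negation)
    = ¬vld ∧ req   (double negation)
These differ: at en=0, rdy=1, req=0, vld=0, E1 = 1 but E2 = 0.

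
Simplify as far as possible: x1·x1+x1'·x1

x1

x1·x1+x1'·x1
= (x1+x1')·x1   [distribution]
= x1   [complement / identity]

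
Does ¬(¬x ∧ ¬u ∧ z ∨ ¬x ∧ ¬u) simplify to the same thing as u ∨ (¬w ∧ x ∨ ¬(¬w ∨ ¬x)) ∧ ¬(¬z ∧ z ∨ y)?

E1: ¬(¬x ∧ ¬u ∧ z ∨ ¬x ∧ ¬u)
    = ¬(¬x ∧ ¬u)   — absorption
    = x ∨ u   — De Morgan
E2: u ∨ (¬w ∧ x ∨ ¬(¬w ∨ ¬x)) ∧ ¬(¬z ∧ z ∨ y)
    = u ∨ (¬w ∧ x ∨ w ∧ x) ∧ ¬(¬z ∧ z ∨ y)   — De Morgan
    = u ∨ (¬w ∧ x ∨ w ∧ x) ∧ ¬y   — complement / identity
    = u ∨ x ∧ ¬y   — distribution
These differ: at u=0, w=0, x=1, y=1, z=0, E1 = 1 but E2 = 0.

No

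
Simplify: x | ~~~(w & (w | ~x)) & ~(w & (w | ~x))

x | ~w

x | ~~~(w & (w | ~x)) & ~(w & (w | ~x))
= x | ~(w & (w | ~x)) & ~(w & (w | ~x))   (double negation)
= x | ~(w & (w | ~x))   (idempotence)
= x | ~w   (absorption)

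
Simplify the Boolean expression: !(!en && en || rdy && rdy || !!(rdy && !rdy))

!rdy

!(!en && en || rdy && rdy || !!(rdy && !rdy))
= !(!en && en || rdy && rdy || rdy && !rdy)   — double negation
= !(rdy && rdy || rdy && !rdy)   — complement / identity
= !((rdy || !rdy) && rdy)   — distribution
= !rdy   — complement / identity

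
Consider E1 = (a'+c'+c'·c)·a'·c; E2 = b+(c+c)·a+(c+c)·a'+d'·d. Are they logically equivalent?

E1: (a'+c'+c'·c)·a'·c
    = (a'+c')·a'·c   (complement / identity)
    = a'·c   (absorption)
E2: b+(c+c)·a+(c+c)·a'+d'·d
    = b+c+c+d'·d   (distribution)
    = b+c+c   (complement / identity)
    = b+c   (idempotence)
These differ: at a=1, b=1, c=1, d=0, E1 = 0 but E2 = 1.

No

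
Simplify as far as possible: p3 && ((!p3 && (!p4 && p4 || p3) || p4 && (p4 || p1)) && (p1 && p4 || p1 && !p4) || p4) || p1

p3 && ((!p3 && (!p4 && p4 || p3) || p4 && (p4 || p1)) && (p1 && p4 || p1 && !p4) || p4) || p1
= p3 && ((!p3 && (!p4 && p4 || p3) || p4 && (p4 || p1)) && p1 || p4) || p1   (distribution)
= p3 && ((!p3 && p3 || p4 && (p4 || p1)) && p1 || p4) || p1   (complement / identity)
= p3 && (p4 && (p4 || p1) && p1 || p4) || p1   (complement / identity)
= p3 && (p4 && p1 || p4) || p1   (absorption)
= p3 && p4 || p1   (absorption)

p3 && p4 || p1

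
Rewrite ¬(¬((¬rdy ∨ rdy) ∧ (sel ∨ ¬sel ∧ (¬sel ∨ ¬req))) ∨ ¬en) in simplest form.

en

¬(¬((¬rdy ∨ rdy) ∧ (sel ∨ ¬sel ∧ (¬sel ∨ ¬req))) ∨ ¬en)
= ¬(¬((¬rdy ∨ rdy) ∧ (sel ∨ ¬sel)) ∨ ¬en)
= ¬(¬(sel ∨ ¬sel) ∨ ¬en)
= (sel ∨ ¬sel) ∧ en
= en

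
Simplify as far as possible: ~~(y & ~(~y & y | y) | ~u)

~~(y & ~(~y & y | y) | ~u)
= ~~(y & ~y | ~u)   (complement / identity)
= ~~~u   (complement / identity)
= ~u   (double negation)

~u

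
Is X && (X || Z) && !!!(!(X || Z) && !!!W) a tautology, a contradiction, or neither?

neither

X && (X || Z) && !!!(!(X || Z) && !!!W)
= X && (X || Z) && !!(X || Z || !!W)
= X && (X || Z) && (X || Z || !!W)
= X && (X || Z) && (X || Z || W)
= X && (X || Z)
= X
This depends on X, so it is not a constant.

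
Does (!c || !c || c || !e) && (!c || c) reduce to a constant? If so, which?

yes, True

(!c || !c || c || !e) && (!c || c)
= (!c || c || !e) && (!c || c)   [idempotence]
= !c || c   [absorption]
= true   [complement]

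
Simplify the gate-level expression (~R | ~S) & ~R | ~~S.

~R | S

(~R | ~S) & ~R | ~~S
= ~R | ~~S   [absorption]
= ~R | S   [double negation]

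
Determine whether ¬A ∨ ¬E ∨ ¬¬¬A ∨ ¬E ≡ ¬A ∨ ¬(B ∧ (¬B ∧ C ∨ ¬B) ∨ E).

Yes

E1: ¬A ∨ ¬E ∨ ¬¬¬A ∨ ¬E
    = ¬A ∨ ¬E ∨ ¬A ∨ ¬E   [double negation]
    = ¬A ∨ ¬E   [idempotence]
E2: ¬A ∨ ¬(B ∧ (¬B ∧ C ∨ ¬B) ∨ E)
    = ¬A ∨ ¬(B ∧ ¬B ∨ E)   [absorption]
    = ¬A ∨ ¬E   [complement / identity]
Both reduce to ¬A ∨ ¬E, so they are equivalent.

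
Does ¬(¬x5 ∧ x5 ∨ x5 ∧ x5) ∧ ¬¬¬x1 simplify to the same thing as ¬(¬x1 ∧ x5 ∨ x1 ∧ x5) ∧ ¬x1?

E1: ¬(¬x5 ∧ x5 ∨ x5 ∧ x5) ∧ ¬¬¬x1
    = ¬x5 ∧ ¬¬¬x1
    = ¬x5 ∧ ¬x1
E2: ¬(¬x1 ∧ x5 ∨ x1 ∧ x5) ∧ ¬x1
    = ¬x5 ∧ ¬x1
Both reduce to ¬x5 ∧ ¬x1, so they are equivalent.

Yes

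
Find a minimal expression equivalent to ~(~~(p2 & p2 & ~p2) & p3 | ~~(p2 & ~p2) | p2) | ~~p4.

~p2 | p4

~(~~(p2 & p2 & ~p2) & p3 | ~~(p2 & ~p2) | p2) | ~~p4
= ~(~~(p2 & ~p2) & p3 | ~~(p2 & ~p2) | p2) | ~~p4   [idempotence]
= ~(~~(p2 & ~p2) | p2) | ~~p4   [absorption]
= ~(~~(p2 & ~p2) | p2) | p4   [double negation]
= ~(p2 & ~p2 | p2) | p4   [double negation]
= ~p2 | p4   [complement / identity]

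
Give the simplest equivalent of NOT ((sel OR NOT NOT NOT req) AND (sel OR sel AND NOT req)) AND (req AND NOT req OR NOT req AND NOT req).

NOT ((sel OR NOT NOT NOT req) AND (sel OR sel AND NOT req)) AND (req AND NOT req OR NOT req AND NOT req)
= NOT ((sel OR NOT NOT NOT req) AND sel) AND (req AND NOT req OR NOT req AND NOT req)   (absorption)
= NOT ((sel OR NOT NOT NOT req) AND sel) AND NOT req   (distribution)
= NOT ((sel OR NOT req) AND sel) AND NOT req   (double negation)
= NOT sel AND NOT req   (absorption)

NOT sel AND NOT req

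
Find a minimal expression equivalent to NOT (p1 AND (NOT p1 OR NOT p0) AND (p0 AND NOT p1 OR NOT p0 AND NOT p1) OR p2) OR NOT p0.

NOT (p1 AND (NOT p1 OR NOT p0) AND (p0 AND NOT p1 OR NOT p0 AND NOT p1) OR p2) OR NOT p0
= NOT (p1 AND (NOT p1 OR NOT p0) AND NOT p1 OR p2) OR NOT p0   — distribution
= NOT (p1 AND NOT p1 OR p2) OR NOT p0   — absorption
= NOT p2 OR NOT p0   — complement / identity

NOT p2 OR NOT p0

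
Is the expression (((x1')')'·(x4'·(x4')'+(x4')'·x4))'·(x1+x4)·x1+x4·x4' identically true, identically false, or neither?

neither

(((x1')')'·(x4'·(x4')'+(x4')'·x4))'·(x1+x4)·x1+x4·x4'
= (x1'·(x4'·(x4')'+(x4')'·x4))'·(x1+x4)·x1+x4·x4'   (double negation)
= (x1'·(x4')')'·(x1+x4)·x1+x4·x4'   (distribution)
= (x1+x4')·(x1+x4)·x1+x4·x4'   (De Morgan)
= (x1+x4')·x1+x4·x4'   (absorption)
= x1+x4·x4'   (absorption)
= x1   (complement / identity)
This depends on x1, so it is not a constant.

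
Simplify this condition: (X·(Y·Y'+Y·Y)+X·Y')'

X'

(X·(Y·Y'+Y·Y)+X·Y')'
= (X·Y+X·Y')'   [distribution]
= X'   [distribution]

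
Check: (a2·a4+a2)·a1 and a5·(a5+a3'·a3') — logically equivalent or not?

E1: (a2·a4+a2)·a1
    = a2·a1   (absorption)
E2: a5·(a5+a3'·a3')
    = a5·(a5+a3')   (idempotence)
    = a5   (absorption)
These differ: at a1=0, a2=0, a3=0, a4=0, a5=1, E1 = 0 but E2 = 1.

No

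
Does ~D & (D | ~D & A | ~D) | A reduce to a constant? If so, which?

~D & (D | ~D & A | ~D) | A
= ~D & (D | ~D) | A   — absorption
= ~D | A   — complement / identity
This depends on A, D, so it is not a constant.

no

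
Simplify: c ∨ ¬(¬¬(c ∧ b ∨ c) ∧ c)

True

c ∨ ¬(¬¬(c ∧ b ∨ c) ∧ c)
= c ∨ ¬((c ∧ b ∨ c) ∧ c)   [double negation]
= c ∨ ¬(c ∧ c)   [absorption]
= c ∨ ¬c   [idempotence]
= True   [complement]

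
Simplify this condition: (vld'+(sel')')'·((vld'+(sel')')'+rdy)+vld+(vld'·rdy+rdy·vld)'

vld+rdy'

(vld'+(sel')')'·((vld'+(sel')')'+rdy)+vld+(vld'·rdy+rdy·vld)'
= (vld'+(sel')')'·((vld'+(sel')')'+rdy)+vld+rdy'
= (vld'+(sel')')'+vld+rdy'
= vld·sel'+vld+rdy'
= vld+rdy'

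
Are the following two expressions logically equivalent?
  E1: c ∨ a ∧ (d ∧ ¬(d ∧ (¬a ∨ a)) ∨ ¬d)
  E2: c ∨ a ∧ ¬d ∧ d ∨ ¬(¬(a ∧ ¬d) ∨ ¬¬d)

E1: c ∨ a ∧ (d ∧ ¬(d ∧ (¬a ∨ a)) ∨ ¬d)
    = c ∨ a ∧ (d ∧ ¬d ∨ ¬d)   [complement / identity]
    = c ∨ a ∧ ¬d   [complement / identity]
E2: c ∨ a ∧ ¬d ∧ d ∨ ¬(¬(a ∧ ¬d) ∨ ¬¬d)
    = c ∨ a ∧ ¬d ∧ d ∨ a ∧ ¬d ∧ ¬d   [De Morgan]
    = c ∨ a ∧ ¬d   [distribution]
Both reduce to c ∨ a ∧ ¬d, so they are equivalent.

Yes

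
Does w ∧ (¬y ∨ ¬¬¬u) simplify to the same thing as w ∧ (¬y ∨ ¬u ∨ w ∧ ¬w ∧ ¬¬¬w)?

Yes

E1: w ∧ (¬y ∨ ¬¬¬u)
    = w ∧ (¬y ∨ ¬u)   — double negation
E2: w ∧ (¬y ∨ ¬u ∨ w ∧ ¬w ∧ ¬¬¬w)
    = w ∧ (¬y ∨ ¬u ∨ w ∧ ¬w ∧ ¬w)   — double negation
    = w ∧ (¬y ∨ ¬u ∨ w ∧ ¬w)   — idempotence
    = w ∧ (¬y ∨ ¬u)   — complement / identity
Both reduce to w ∧ (¬y ∨ ¬u), so they are equivalent.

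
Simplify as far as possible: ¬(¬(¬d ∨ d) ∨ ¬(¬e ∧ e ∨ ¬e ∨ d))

¬e ∨ d

¬(¬(¬d ∨ d) ∨ ¬(¬e ∧ e ∨ ¬e ∨ d))
= (¬d ∨ d) ∧ (¬e ∧ e ∨ ¬e ∨ d)
= (¬d ∨ d) ∧ (¬e ∨ d)
= ¬e ∨ d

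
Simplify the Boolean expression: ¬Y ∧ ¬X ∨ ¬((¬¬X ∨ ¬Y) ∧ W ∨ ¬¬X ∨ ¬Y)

¬X

¬Y ∧ ¬X ∨ ¬((¬¬X ∨ ¬Y) ∧ W ∨ ¬¬X ∨ ¬Y)
= ¬Y ∧ ¬X ∨ ¬(¬¬X ∨ ¬Y)   (absorption)
= ¬Y ∧ ¬X ∨ ¬X ∧ Y   (De Morgan)
= ¬X   (distribution)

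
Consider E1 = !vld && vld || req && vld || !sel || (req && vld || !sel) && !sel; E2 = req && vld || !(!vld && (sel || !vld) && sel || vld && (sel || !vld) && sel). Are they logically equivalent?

E1: !vld && vld || req && vld || !sel || (req && vld || !sel) && !sel
    = !vld && vld || req && vld || !sel   — absorption
    = req && vld || !sel   — complement / identity
E2: req && vld || !(!vld && (sel || !vld) && sel || vld && (sel || !vld) && sel)
    = req && vld || !((sel || !vld) && sel)   — distribution
    = req && vld || !sel   — absorption
Both reduce to req && vld || !sel, so they are equivalent.

Yes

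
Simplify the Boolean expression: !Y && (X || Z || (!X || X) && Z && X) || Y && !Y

!Y && (X || Z || (!X || X) && Z && X) || Y && !Y
= !Y && (X || Z || Z && X) || Y && !Y   [complement / identity]
= !Y && (X || Z || Z && X)   [complement / identity]
= !Y && (X || Z)   [absorption]

!Y && (X || Z)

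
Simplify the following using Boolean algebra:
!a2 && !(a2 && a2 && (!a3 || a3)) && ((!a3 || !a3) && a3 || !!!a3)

!a2 && !a3

!a2 && !(a2 && a2 && (!a3 || a3)) && ((!a3 || !a3) && a3 || !!!a3)
= !a2 && !(a2 && a2) && ((!a3 || !a3) && a3 || !!!a3)   (complement / identity)
= !a2 && !a2 && ((!a3 || !a3) && a3 || !!!a3)   (idempotence)
= !a2 && ((!a3 || !a3) && a3 || !!!a3)   (idempotence)
= !a2 && (!a3 && a3 || !!!a3)   (idempotence)
= !a2 && (!a3 && a3 || !a3)   (double negation)
= !a2 && !a3   (complement / identity)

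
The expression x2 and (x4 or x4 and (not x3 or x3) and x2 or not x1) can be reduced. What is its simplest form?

x2 and (x4 or not x1)

x2 and (x4 or x4 and (not x3 or x3) and x2 or not x1)
= x2 and (x4 or x4 and x2 or not x1)   [complement / identity]
= x2 and (x4 or not x1)   [absorption]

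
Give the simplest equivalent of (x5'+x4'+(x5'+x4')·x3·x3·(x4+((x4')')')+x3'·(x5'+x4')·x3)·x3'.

(x5'+x4')·x3'

(x5'+x4'+(x5'+x4')·x3·x3·(x4+((x4')')')+x3'·(x5'+x4')·x3)·x3'
= (x5'+x4'+(x5'+x4')·x3·x3·(x4+x4')+x3'·(x5'+x4')·x3)·x3'
= (x5'+x4'+(x5'+x4')·x3·x3+x3'·(x5'+x4')·x3)·x3'
= (x5'+x4'+(x5'+x4')·x3)·x3'
= (x5'+x4')·x3'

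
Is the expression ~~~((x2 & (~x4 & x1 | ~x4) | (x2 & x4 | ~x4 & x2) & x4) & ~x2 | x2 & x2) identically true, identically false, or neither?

~~~((x2 & (~x4 & x1 | ~x4) | (x2 & x4 | ~x4 & x2) & x4) & ~x2 | x2 & x2)
= ~~~((x2 & (~x4 & x1 | ~x4) | x2 & x4) & ~x2 | x2 & x2)   (distribution)
= ~~~((x2 & ~x4 | x2 & x4) & ~x2 | x2 & x2)   (absorption)
= ~~~(x2 & ~x2 | x2 & x2)   (distribution)
= ~~~x2   (distribution)
= ~x2   (double negation)
This depends on x2, so it is not a constant.

neither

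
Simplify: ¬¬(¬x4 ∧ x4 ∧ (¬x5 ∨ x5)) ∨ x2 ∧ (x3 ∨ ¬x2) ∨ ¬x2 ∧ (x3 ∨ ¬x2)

x3 ∨ ¬x2

¬¬(¬x4 ∧ x4 ∧ (¬x5 ∨ x5)) ∨ x2 ∧ (x3 ∨ ¬x2) ∨ ¬x2 ∧ (x3 ∨ ¬x2)
= ¬¬(¬x4 ∧ x4 ∧ (¬x5 ∨ x5)) ∨ x3 ∨ ¬x2   — distribution
= ¬¬(¬x4 ∧ x4) ∨ x3 ∨ ¬x2   — complement / identity
= ¬x4 ∧ x4 ∨ x3 ∨ ¬x2   — double negation
= x3 ∨ ¬x2   — complement / identity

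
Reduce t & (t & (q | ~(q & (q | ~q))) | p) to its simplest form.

t

t & (t & (q | ~(q & (q | ~q))) | p)
= t & (t & (q | ~q) | p)   (complement / identity)
= t & (t | p)   (complement / identity)
= t   (absorption)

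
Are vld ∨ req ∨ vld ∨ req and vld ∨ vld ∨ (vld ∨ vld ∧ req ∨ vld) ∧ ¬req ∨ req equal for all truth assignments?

E1: vld ∨ req ∨ vld ∨ req
    = vld ∨ req   (idempotence)
E2: vld ∨ vld ∨ (vld ∨ vld ∧ req ∨ vld) ∧ ¬req ∨ req
    = vld ∨ vld ∨ (vld ∨ vld) ∧ ¬req ∨ req   (absorption)
    = vld ∨ vld ∨ req   (absorption)
    = vld ∨ req   (idempotence)
Both reduce to vld ∨ req, so they are equivalent.

Yes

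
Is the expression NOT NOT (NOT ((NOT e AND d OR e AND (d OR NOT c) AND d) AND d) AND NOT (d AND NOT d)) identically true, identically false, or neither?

NOT NOT (NOT ((NOT e AND d OR e AND (d OR NOT c) AND d) AND d) AND NOT (d AND NOT d))
= NOT ((NOT e AND d OR e AND (d OR NOT c) AND d) AND d OR d AND NOT d)   — De Morgan
= NOT ((NOT e AND d OR e AND d) AND d OR d AND NOT d)   — absorption
= NOT (d AND d OR d AND NOT d)   — distribution
= NOT d   — distribution
This depends on d, so it is not a constant.

neither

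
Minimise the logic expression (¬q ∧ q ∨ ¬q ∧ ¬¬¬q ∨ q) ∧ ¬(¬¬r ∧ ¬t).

(¬q ∧ q ∨ ¬q ∧ ¬¬¬q ∨ q) ∧ ¬(¬¬r ∧ ¬t)
= (¬q ∧ q ∨ ¬q ∧ ¬q ∨ q) ∧ ¬(¬¬r ∧ ¬t)   (double negation)
= (¬q ∨ q) ∧ ¬(¬¬r ∧ ¬t)   (distribution)
= ¬(¬¬r ∧ ¬t)   (complement / identity)
= ¬r ∨ t   (De Morgan)

¬r ∨ t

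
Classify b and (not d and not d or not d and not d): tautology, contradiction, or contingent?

b and (not d and not d or not d and not d)
= b and not d and not d   (idempotence)
= b and not d   (idempotence)
This depends on b, d, so it is not a constant.

contingent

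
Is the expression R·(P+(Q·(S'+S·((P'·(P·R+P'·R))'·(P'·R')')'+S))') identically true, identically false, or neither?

R·(P+(Q·(S'+S·((P'·(P·R+P'·R))'·(P'·R')')'+S))')
= R·(P+(Q·(S'+S·((P'·R)'·(P'·R')')'+S))')   (distribution)
= R·(P+(Q·(S'+S·(P'·R+P'·R')+S))')   (De Morgan)
= R·(P+(Q·(S'+S·P'+S))')   (distribution)
= R·(P+(Q·(S'+S))')   (absorption)
= R·(P+Q')   (complement / identity)
This depends on P, Q, R, so it is not a constant.

neither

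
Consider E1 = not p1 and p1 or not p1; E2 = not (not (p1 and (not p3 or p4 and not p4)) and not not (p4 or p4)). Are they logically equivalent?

E1: not p1 and p1 or not p1
    = not p1   — complement / identity
E2: not (not (p1 and (not p3 or p4 and not p4)) and not not (p4 or p4))
    = not (not (p1 and (not p3 or p4 and not p4)) and not not p4)   — idempotence
    = not (not (p1 and not p3) and not not p4)   — complement / identity
    = p1 and not p3 or not p4   — De Morgan
These differ: at p1=0, p3=0, p4=1, E1 = 1 but E2 = 0.

No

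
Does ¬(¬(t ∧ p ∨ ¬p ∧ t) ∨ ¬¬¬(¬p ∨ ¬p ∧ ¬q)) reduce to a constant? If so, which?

¬(¬(t ∧ p ∨ ¬p ∧ t) ∨ ¬¬¬(¬p ∨ ¬p ∧ ¬q))
= ¬(¬(t ∧ p ∨ ¬p ∧ t) ∨ ¬¬¬¬p)   — absorption
= ¬(¬t ∨ ¬¬¬¬p)   — distribution
= ¬(¬t ∨ ¬¬p)   — double negation
= t ∧ ¬p   — De Morgan
This depends on p, t, so it is not a constant.

no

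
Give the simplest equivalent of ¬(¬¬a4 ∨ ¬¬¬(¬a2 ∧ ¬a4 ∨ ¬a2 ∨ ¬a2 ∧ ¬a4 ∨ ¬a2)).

¬(¬¬a4 ∨ ¬¬¬(¬a2 ∧ ¬a4 ∨ ¬a2 ∨ ¬a2 ∧ ¬a4 ∨ ¬a2))
= ¬(¬¬a4 ∨ ¬(¬a2 ∧ ¬a4 ∨ ¬a2 ∨ ¬a2 ∧ ¬a4 ∨ ¬a2))   (double negation)
= ¬a4 ∧ (¬a2 ∧ ¬a4 ∨ ¬a2 ∨ ¬a2 ∧ ¬a4 ∨ ¬a2)   (De Morgan)
= ¬a4 ∧ (¬a2 ∧ ¬a4 ∨ ¬a2)   (idempotence)
= ¬a4 ∧ ¬a2   (absorption)

¬a4 ∧ ¬a2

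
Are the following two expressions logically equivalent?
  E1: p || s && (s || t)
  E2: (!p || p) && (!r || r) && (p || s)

E1: p || s && (s || t)
    = p || s
E2: (!p || p) && (!r || r) && (p || s)
    = (!p || p) && (p || s)
    = p || s
Both reduce to p || s, so they are equivalent.

Yes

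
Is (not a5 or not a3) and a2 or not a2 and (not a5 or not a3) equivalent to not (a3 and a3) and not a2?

No

E1: (not a5 or not a3) and a2 or not a2 and (not a5 or not a3)
    = not a5 or not a3   (distribution)
E2: not (a3 and a3) and not a2
    = not a3 and not a2   (idempotence)
These differ: at a2=1, a3=0, a5=0, E1 = 1 but E2 = 0.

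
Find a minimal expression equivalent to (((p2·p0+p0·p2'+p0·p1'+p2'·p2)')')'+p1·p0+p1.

(((p2·p0+p0·p2'+p0·p1'+p2'·p2)')')'+p1·p0+p1
= (p2·p0+p0·p2'+p0·p1'+p2'·p2)'+p1·p0+p1
= (p2·p0+p0·p2'+p0·p1'+p2'·p2)'+p1
= (p0+p0·p1'+p2'·p2)'+p1
= (p0+p2'·p2)'+p1
= p0'+p1

p0'+p1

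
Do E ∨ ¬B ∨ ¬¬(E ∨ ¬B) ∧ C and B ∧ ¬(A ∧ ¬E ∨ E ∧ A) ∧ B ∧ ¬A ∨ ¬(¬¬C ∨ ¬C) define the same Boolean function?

No

E1: E ∨ ¬B ∨ ¬¬(E ∨ ¬B) ∧ C
    = E ∨ ¬B ∨ (E ∨ ¬B) ∧ C   (double negation)
    = E ∨ ¬B   (absorption)
E2: B ∧ ¬(A ∧ ¬E ∨ E ∧ A) ∧ B ∧ ¬A ∨ ¬(¬¬C ∨ ¬C)
    = B ∧ ¬(A ∧ ¬E ∨ E ∧ A) ∧ B ∧ ¬A ∨ ¬C ∧ C   (De Morgan)
    = B ∧ ¬(A ∧ ¬E ∨ E ∧ A) ∧ B ∧ ¬A   (complement / identity)
    = B ∧ ¬A ∧ B ∧ ¬A   (distribution)
    = B ∧ ¬A   (idempotence)
These differ: at A=1, B=0, C=0, E=1, E1 = 1 but E2 = 0.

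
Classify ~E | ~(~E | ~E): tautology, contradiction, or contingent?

~E | ~(~E | ~E)
= ~E | ~~E
= ~E | E
= 1

tautology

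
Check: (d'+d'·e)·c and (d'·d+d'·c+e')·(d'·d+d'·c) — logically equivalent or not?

Yes

E1: (d'+d'·e)·c
    = d'·c
E2: (d'·d+d'·c+e')·(d'·d+d'·c)
    = d'·d+d'·c
    = d'·c
Both reduce to d'·c, so they are equivalent.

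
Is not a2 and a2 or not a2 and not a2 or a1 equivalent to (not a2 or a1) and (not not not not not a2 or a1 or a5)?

Yes

E1: not a2 and a2 or not a2 and not a2 or a1
    = not a2 or a1   (distribution)
E2: (not a2 or a1) and (not not not not not a2 or a1 or a5)
    = (not a2 or a1) and (not not not a2 or a1 or a5)   (double negation)
    = (not a2 or a1) and (not a2 or a1 or a5)   (double negation)
    = not a2 or a1   (absorption)
Both reduce to not a2 or a1, so they are equivalent.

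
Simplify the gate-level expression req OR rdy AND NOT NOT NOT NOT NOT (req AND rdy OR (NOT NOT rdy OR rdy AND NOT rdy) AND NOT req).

req OR rdy AND NOT NOT NOT NOT NOT (req AND rdy OR (NOT NOT rdy OR rdy AND NOT rdy) AND NOT req)
= req OR rdy AND NOT NOT NOT NOT NOT (req AND rdy OR NOT NOT rdy AND NOT req)
= req OR rdy AND NOT NOT NOT NOT NOT (req AND rdy OR rdy AND NOT req)
= req OR rdy AND NOT NOT NOT NOT NOT rdy
= req OR rdy AND NOT NOT NOT rdy
= req OR rdy AND NOT rdy
= req

req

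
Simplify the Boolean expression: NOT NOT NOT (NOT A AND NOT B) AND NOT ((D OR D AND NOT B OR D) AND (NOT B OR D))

NOT NOT NOT (NOT A AND NOT B) AND NOT ((D OR D AND NOT B OR D) AND (NOT B OR D))
= NOT (NOT A AND NOT B) AND NOT ((D OR D AND NOT B OR D) AND (NOT B OR D))   (double negation)
= NOT (NOT A AND NOT B) AND NOT ((D OR D) AND (NOT B OR D))   (absorption)
= NOT (NOT A AND NOT B) AND NOT (D AND NOT B OR D)   (distribution)
= NOT (NOT A AND NOT B) AND NOT D   (absorption)
= (A OR B) AND NOT D   (De Morgan)

(A OR B) AND NOT D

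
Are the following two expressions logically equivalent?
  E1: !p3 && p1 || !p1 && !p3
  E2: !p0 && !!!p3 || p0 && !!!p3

Yes

E1: !p3 && p1 || !p1 && !p3
    = !p3   — distribution
E2: !p0 && !!!p3 || p0 && !!!p3
    = !!!p3   — distribution
    = !p3   — double negation
Both reduce to !p3, so they are equivalent.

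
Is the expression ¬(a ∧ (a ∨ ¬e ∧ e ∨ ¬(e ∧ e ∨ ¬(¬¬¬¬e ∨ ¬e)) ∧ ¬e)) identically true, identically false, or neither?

neither

¬(a ∧ (a ∨ ¬e ∧ e ∨ ¬(e ∧ e ∨ ¬(¬¬¬¬e ∨ ¬e)) ∧ ¬e))
= ¬(a ∧ (a ∨ ¬e ∧ e ∨ ¬(e ∧ e ∨ ¬¬¬e ∧ e) ∧ ¬e))   (De Morgan)
= ¬(a ∧ (a ∨ ¬e ∧ e ∨ ¬(e ∧ e ∨ ¬e ∧ e) ∧ ¬e))   (double negation)
= ¬(a ∧ (a ∨ ¬e ∧ e ∨ ¬e ∧ ¬e))   (distribution)
= ¬(a ∧ (a ∨ ¬e))   (distribution)
= ¬a   (absorption)
This depends on a, so it is not a constant.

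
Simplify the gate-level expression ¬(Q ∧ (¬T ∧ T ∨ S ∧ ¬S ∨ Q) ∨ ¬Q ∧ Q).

¬(Q ∧ (¬T ∧ T ∨ S ∧ ¬S ∨ Q) ∨ ¬Q ∧ Q)
= ¬(Q ∧ (S ∧ ¬S ∨ Q) ∨ ¬Q ∧ Q)
= ¬(Q ∧ Q ∨ ¬Q ∧ Q)
= ¬Q

¬Q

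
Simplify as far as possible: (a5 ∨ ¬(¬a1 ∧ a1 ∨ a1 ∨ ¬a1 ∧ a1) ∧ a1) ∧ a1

(a5 ∨ ¬(¬a1 ∧ a1 ∨ a1 ∨ ¬a1 ∧ a1) ∧ a1) ∧ a1
= (a5 ∨ ¬(¬a1 ∧ a1 ∨ a1) ∧ a1) ∧ a1   (complement / identity)
= (a5 ∨ ¬a1 ∧ a1) ∧ a1   (complement / identity)
= a5 ∧ a1   (complement / identity)

a5 ∧ a1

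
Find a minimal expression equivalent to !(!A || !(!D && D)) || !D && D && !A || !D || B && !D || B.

!D || B

!(!A || !(!D && D)) || !D && D && !A || !D || B && !D || B
= A && !D && D || !D && D && !A || !D || B && !D || B   — De Morgan
= !D && D || !D || B && !D || B   — distribution
= !D && D || !D || B   — absorption
= !D || B   — complement / identity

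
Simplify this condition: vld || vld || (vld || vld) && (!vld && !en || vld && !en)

vld

vld || vld || (vld || vld) && (!vld && !en || vld && !en)
= vld || vld || (vld || vld) && !en   [distribution]
= vld || vld   [absorption]
= vld   [idempotence]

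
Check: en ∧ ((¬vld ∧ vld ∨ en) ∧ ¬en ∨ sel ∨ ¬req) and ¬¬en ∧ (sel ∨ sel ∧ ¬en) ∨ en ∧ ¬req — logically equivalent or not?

E1: en ∧ ((¬vld ∧ vld ∨ en) ∧ ¬en ∨ sel ∨ ¬req)
    = en ∧ (en ∧ ¬en ∨ sel ∨ ¬req)   (complement / identity)
    = en ∧ (sel ∨ ¬req)   (complement / identity)
E2: ¬¬en ∧ (sel ∨ sel ∧ ¬en) ∨ en ∧ ¬req
    = en ∧ (sel ∨ sel ∧ ¬en) ∨ en ∧ ¬req   (double negation)
    = en ∧ (sel ∨ sel ∧ ¬en ∨ ¬req)   (distribution)
    = en ∧ (sel ∨ ¬req)   (absorption)
Both reduce to en ∧ (sel ∨ ¬req), so they are equivalent.

Yes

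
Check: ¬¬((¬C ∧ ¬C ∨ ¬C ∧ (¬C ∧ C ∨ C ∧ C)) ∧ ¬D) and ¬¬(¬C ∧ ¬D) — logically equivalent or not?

Yes

E1: ¬¬((¬C ∧ ¬C ∨ ¬C ∧ (¬C ∧ C ∨ C ∧ C)) ∧ ¬D)
    = (¬C ∧ ¬C ∨ ¬C ∧ (¬C ∧ C ∨ C ∧ C)) ∧ ¬D   (double negation)
    = (¬C ∧ ¬C ∨ ¬C ∧ C) ∧ ¬D   (distribution)
    = ¬C ∧ ¬D   (distribution)
E2: ¬¬(¬C ∧ ¬D)
    = ¬C ∧ ¬D   (double negation)
Both reduce to ¬C ∧ ¬D, so they are equivalent.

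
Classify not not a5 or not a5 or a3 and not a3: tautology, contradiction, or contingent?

tautology

not not a5 or not a5 or a3 and not a3
= not not a5 or not a5   — complement / identity
= a5 or not a5   — double negation
= True   — complement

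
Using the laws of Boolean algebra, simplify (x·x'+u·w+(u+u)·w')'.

u'

(x·x'+u·w+(u+u)·w')'
= (u·w+(u+u)·w')'   — complement / identity
= (u·w+u·w')'   — idempotence
= u'   — distribution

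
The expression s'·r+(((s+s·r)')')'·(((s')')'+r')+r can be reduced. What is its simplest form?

s'·r+(((s+s·r)')')'·(((s')')'+r')+r
= s'·r+((s')')'·(((s')')'+r')+r
= s'·r+((s')')'+r
= s'·r+s'+r
= s'+r

s'+r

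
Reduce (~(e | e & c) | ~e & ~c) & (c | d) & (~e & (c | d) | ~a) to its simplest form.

~e & (c | d)

(~(e | e & c) | ~e & ~c) & (c | d) & (~e & (c | d) | ~a)
= (~e | ~e & ~c) & (c | d) & (~e & (c | d) | ~a)   (absorption)
= ~e & (c | d) & (~e & (c | d) | ~a)   (absorption)
= ~e & (c | d)   (absorption)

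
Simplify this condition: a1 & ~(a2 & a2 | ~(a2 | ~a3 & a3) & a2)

a1 & ~a2

a1 & ~(a2 & a2 | ~(a2 | ~a3 & a3) & a2)
= a1 & ~(a2 & a2 | ~a2 & a2)
= a1 & ~(a2 & (a2 | ~a2))
= a1 & ~a2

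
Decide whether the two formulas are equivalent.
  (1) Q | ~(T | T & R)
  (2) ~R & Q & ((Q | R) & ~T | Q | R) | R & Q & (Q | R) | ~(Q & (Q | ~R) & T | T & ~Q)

E1: Q | ~(T | T & R)
    = Q | ~T   — absorption
E2: ~R & Q & ((Q | R) & ~T | Q | R) | R & Q & (Q | R) | ~(Q & (Q | ~R) & T | T & ~Q)
    = ~R & Q & (Q | R) | R & Q & (Q | R) | ~(Q & (Q | ~R) & T | T & ~Q)   — absorption
    = Q & (Q | R) | ~(Q & (Q | ~R) & T | T & ~Q)   — distribution
    = Q | ~(Q & (Q | ~R) & T | T & ~Q)   — absorption
    = Q | ~(Q & T | T & ~Q)   — absorption
    = Q | ~T   — distribution
Both reduce to Q | ~T, so they are equivalent.

Yes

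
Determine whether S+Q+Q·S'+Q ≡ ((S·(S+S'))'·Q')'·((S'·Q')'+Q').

E1: S+Q+Q·S'+Q
    = S+Q+Q   (absorption)
    = S+Q   (idempotence)
E2: ((S·(S+S'))'·Q')'·((S'·Q')'+Q')
    = (S'·Q')'·((S'·Q')'+Q')   (complement / identity)
    = (S'·Q')'   (absorption)
    = S+Q   (De Morgan)
Both reduce to S+Q, so they are equivalent.

Yes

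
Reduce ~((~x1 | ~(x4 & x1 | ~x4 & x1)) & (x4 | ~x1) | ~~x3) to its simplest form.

x1 & ~x3

~((~x1 | ~(x4 & x1 | ~x4 & x1)) & (x4 | ~x1) | ~~x3)
= ~((~x1 | ~x1) & (x4 | ~x1) | ~~x3)   [distribution]
= ~(~x1 & x4 | ~x1 | ~~x3)   [distribution]
= ~(~x1 | ~~x3)   [absorption]
= x1 & ~x3   [De Morgan]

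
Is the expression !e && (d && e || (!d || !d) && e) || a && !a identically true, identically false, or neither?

identically false

!e && (d && e || (!d || !d) && e) || a && !a
= !e && (d && e || !d && e) || a && !a   [idempotence]
= !e && e || a && !a   [distribution]
= a && !a   [complement / identity]
= false   [complement]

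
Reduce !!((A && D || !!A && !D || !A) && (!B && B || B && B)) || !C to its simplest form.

!!((A && D || !!A && !D || !A) && (!B && B || B && B)) || !C
= !!((A && D || A && !D || !A) && (!B && B || B && B)) || !C
= !!((A && D || A && !D || !A) && B) || !C
= (A && D || A && !D || !A) && B || !C
= (A || !A) && B || !C
= B || !C

B || !C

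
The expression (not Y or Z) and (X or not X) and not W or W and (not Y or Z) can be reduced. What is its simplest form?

not Y or Z

(not Y or Z) and (X or not X) and not W or W and (not Y or Z)
= (not Y or Z) and not W or W and (not Y or Z)   (complement / identity)
= not Y or Z   (distribution)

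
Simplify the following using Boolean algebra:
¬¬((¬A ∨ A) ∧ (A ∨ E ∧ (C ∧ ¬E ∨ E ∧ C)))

A ∨ E ∧ C

¬¬((¬A ∨ A) ∧ (A ∨ E ∧ (C ∧ ¬E ∨ E ∧ C)))
= ¬¬((¬A ∨ A) ∧ (A ∨ E ∧ C))   — distribution
= (¬A ∨ A) ∧ (A ∨ E ∧ C)   — double negation
= A ∨ E ∧ C   — complement / identity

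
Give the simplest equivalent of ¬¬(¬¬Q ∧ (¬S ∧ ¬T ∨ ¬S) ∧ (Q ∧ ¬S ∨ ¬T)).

Q ∧ ¬S

¬¬(¬¬Q ∧ (¬S ∧ ¬T ∨ ¬S) ∧ (Q ∧ ¬S ∨ ¬T))
= ¬¬(¬¬Q ∧ ¬S ∧ (Q ∧ ¬S ∨ ¬T))
= ¬¬(Q ∧ ¬S ∧ (Q ∧ ¬S ∨ ¬T))
= ¬¬(Q ∧ ¬S)
= Q ∧ ¬S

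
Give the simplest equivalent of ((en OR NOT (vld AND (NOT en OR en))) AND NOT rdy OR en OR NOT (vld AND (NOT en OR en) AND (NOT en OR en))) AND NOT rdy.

((en OR NOT (vld AND (NOT en OR en))) AND NOT rdy OR en OR NOT (vld AND (NOT en OR en) AND (NOT en OR en))) AND NOT rdy
= ((en OR NOT (vld AND (NOT en OR en))) AND NOT rdy OR en OR NOT (vld AND (NOT en OR en))) AND NOT rdy   — idempotence
= (en OR NOT (vld AND (NOT en OR en))) AND NOT rdy   — absorption
= (en OR NOT vld) AND NOT rdy   — complement / identity

(en OR NOT vld) AND NOT rdy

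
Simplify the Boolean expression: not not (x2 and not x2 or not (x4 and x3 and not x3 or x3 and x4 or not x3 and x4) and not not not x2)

not not (x2 and not x2 or not (x4 and x3 and not x3 or x3 and x4 or not x3 and x4) and not not not x2)
= not not (not (x4 and x3 and not x3 or x3 and x4 or not x3 and x4) and not not not x2)   [complement / identity]
= not not (not ((x3 and not x3 or x3) and x4 or not x3 and x4) and not not not x2)   [distribution]
= not not (not (x3 and x4 or not x3 and x4) and not not not x2)   [complement / identity]
= not not (not (x3 and x4 or not x3 and x4) and not x2)   [double negation]
= not not (not x4 and not x2)   [distribution]
= not x4 and not x2   [double negation]

not x4 and not x2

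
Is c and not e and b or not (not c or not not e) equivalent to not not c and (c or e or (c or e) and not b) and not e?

E1: c and not e and b or not (not c or not not e)
    = c and not e and b or c and not e   (De Morgan)
    = c and not e   (absorption)
E2: not not c and (c or e or (c or e) and not b) and not e
    = not not c and (c or e) and not e   (absorption)
    = c and (c or e) and not e   (double negation)
    = c and not e   (absorption)
Both reduce to c and not e, so they are equivalent.

Yes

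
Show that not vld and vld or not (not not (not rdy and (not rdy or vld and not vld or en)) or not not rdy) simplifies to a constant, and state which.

not vld and vld or not (not not (not rdy and (not rdy or vld and not vld or en)) or not not rdy)
= not vld and vld or not (not not (not rdy and (not rdy or en)) or not not rdy)
= not vld and vld or not (not not not rdy or not not rdy)
= not (not not not rdy or not not rdy)
= not (not rdy or not not rdy)
= rdy and not rdy
= False

False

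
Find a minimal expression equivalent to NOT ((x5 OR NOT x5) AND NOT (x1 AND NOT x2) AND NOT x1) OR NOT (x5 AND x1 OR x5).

x1 OR NOT x5

NOT ((x5 OR NOT x5) AND NOT (x1 AND NOT x2) AND NOT x1) OR NOT (x5 AND x1 OR x5)
= NOT (NOT (x1 AND NOT x2) AND NOT x1) OR NOT (x5 AND x1 OR x5)   — complement / identity
= NOT (NOT (x1 AND NOT x2) AND NOT x1) OR NOT x5   — absorption
= x1 AND NOT x2 OR x1 OR NOT x5   — De Morgan
= x1 OR NOT x5   — absorption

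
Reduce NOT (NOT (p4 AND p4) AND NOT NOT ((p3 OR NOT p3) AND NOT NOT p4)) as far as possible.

NOT (NOT (p4 AND p4) AND NOT NOT ((p3 OR NOT p3) AND NOT NOT p4))
= p4 AND p4 OR NOT ((p3 OR NOT p3) AND NOT NOT p4)   [De Morgan]
= p4 AND p4 OR NOT NOT NOT p4   [complement / identity]
= p4 AND p4 OR NOT p4   [double negation]
= p4 OR NOT p4   [idempotence]
= TRUE   [complement]

TRUE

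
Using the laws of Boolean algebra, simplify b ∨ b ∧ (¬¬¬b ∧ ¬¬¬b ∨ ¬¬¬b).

b ∨ b ∧ (¬¬¬b ∧ ¬¬¬b ∨ ¬¬¬b)
= b ∨ b ∧ (¬¬¬b ∨ ¬¬¬b)
= b ∨ b ∧ ¬¬¬b
= b ∨ b ∧ ¬b
= b

b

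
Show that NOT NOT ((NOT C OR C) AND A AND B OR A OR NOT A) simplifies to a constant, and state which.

TRUE

NOT NOT ((NOT C OR C) AND A AND B OR A OR NOT A)
= NOT NOT (A AND B OR A OR NOT A)   — complement / identity
= A AND B OR A OR NOT A   — double negation
= A OR NOT A   — absorption
= TRUE   — complement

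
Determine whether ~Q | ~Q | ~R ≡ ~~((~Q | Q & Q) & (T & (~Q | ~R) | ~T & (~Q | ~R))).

E1: ~Q | ~Q | ~R
    = ~Q | ~R   [idempotence]
E2: ~~((~Q | Q & Q) & (T & (~Q | ~R) | ~T & (~Q | ~R)))
    = ~~((~Q | Q) & (T & (~Q | ~R) | ~T & (~Q | ~R)))   [idempotence]
    = ~~((~Q | Q) & (~Q | ~R))   [distribution]
    = ~~(~Q | ~R)   [complement / identity]
    = ~Q | ~R   [double negation]
Both reduce to ~Q | ~R, so they are equivalent.

Yes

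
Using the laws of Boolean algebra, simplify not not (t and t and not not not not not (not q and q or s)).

not not (t and t and not not not not not (not q and q or s))
= not not (t and t and not not not (not q and q or s))
= not not (t and t and not not not s)
= not not (t and not not not s)
= t and not not not s
= t and not s

t and not s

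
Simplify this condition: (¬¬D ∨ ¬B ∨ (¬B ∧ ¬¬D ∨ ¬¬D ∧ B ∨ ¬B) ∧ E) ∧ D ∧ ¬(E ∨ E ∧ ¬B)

(¬¬D ∨ ¬B ∨ (¬B ∧ ¬¬D ∨ ¬¬D ∧ B ∨ ¬B) ∧ E) ∧ D ∧ ¬(E ∨ E ∧ ¬B)
= (¬¬D ∨ ¬B ∨ (¬B ∧ ¬¬D ∨ ¬¬D ∧ B ∨ ¬B) ∧ E) ∧ D ∧ ¬E   (absorption)
= (¬¬D ∨ ¬B ∨ (¬¬D ∨ ¬B) ∧ E) ∧ D ∧ ¬E   (distribution)
= (¬¬D ∨ ¬B) ∧ D ∧ ¬E   (absorption)
= (D ∨ ¬B) ∧ D ∧ ¬E   (double negation)
= D ∧ ¬E   (absorption)

D ∧ ¬E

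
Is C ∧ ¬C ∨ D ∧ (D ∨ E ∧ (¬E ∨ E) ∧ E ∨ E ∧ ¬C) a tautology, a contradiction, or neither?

C ∧ ¬C ∨ D ∧ (D ∨ E ∧ (¬E ∨ E) ∧ E ∨ E ∧ ¬C)
= C ∧ ¬C ∨ D ∧ (D ∨ (E ∧ (¬E ∨ E) ∨ ¬C) ∧ E)   (distribution)
= C ∧ ¬C ∨ D ∧ (D ∨ (E ∨ ¬C) ∧ E)   (complement / identity)
= D ∧ (D ∨ (E ∨ ¬C) ∧ E)   (complement / identity)
= D ∧ (D ∨ E)   (absorption)
= D   (absorption)
This depends on D, so it is not a constant.

neither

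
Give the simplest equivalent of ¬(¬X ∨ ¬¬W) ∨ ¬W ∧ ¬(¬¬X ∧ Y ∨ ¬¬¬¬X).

¬(¬X ∨ ¬¬W) ∨ ¬W ∧ ¬(¬¬X ∧ Y ∨ ¬¬¬¬X)
= ¬(¬X ∨ ¬¬W) ∨ ¬W ∧ ¬(¬¬X ∧ Y ∨ ¬¬X)   [double negation]
= ¬(¬X ∨ ¬¬W) ∨ ¬W ∧ ¬¬¬X   [absorption]
= X ∧ ¬W ∨ ¬W ∧ ¬¬¬X   [De Morgan]
= X ∧ ¬W ∨ ¬W ∧ ¬X   [double negation]
= ¬W   [distribution]

¬W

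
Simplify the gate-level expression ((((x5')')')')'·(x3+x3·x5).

x5'·x3

((((x5')')')')'·(x3+x3·x5)
= ((x5')')'·(x3+x3·x5)   [double negation]
= x5'·(x3+x3·x5)   [double negation]
= x5'·x3   [absorption]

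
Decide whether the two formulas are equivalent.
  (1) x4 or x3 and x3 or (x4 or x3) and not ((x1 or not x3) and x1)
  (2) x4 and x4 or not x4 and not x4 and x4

No

E1: x4 or x3 and x3 or (x4 or x3) and not ((x1 or not x3) and x1)
    = x4 or x3 or (x4 or x3) and not ((x1 or not x3) and x1)
    = x4 or x3 or (x4 or x3) and not x1
    = x4 or x3
E2: x4 and x4 or not x4 and not x4 and x4
    = x4 and x4 or not x4 and x4
    = x4
These differ: at x1=1, x3=1, x4=0, E1 = 1 but E2 = 0.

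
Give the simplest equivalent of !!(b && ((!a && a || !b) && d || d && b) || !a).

!!(b && ((!a && a || !b) && d || d && b) || !a)
= !!(b && (!b && d || d && b) || !a)
= !!(b && d || !a)
= b && d || !a

b && d || !a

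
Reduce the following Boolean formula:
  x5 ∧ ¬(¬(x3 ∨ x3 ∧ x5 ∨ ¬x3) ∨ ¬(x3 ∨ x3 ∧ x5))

x5 ∧ x3

x5 ∧ ¬(¬(x3 ∨ x3 ∧ x5 ∨ ¬x3) ∨ ¬(x3 ∨ x3 ∧ x5))
= x5 ∧ (x3 ∨ x3 ∧ x5 ∨ ¬x3) ∧ (x3 ∨ x3 ∧ x5)
= x5 ∧ (x3 ∨ x3 ∧ x5)
= x5 ∧ x3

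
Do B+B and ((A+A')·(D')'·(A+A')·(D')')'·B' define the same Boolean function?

E1: B+B
    = B
E2: ((A+A')·(D')'·(A+A')·(D')')'·B'
    = ((A+A')·(D')')'·B'
    = ((A+A')·D)'·B'
    = D'·B'
These differ: at A=0, B=1, D=0, E1 = 1 but E2 = 0.

No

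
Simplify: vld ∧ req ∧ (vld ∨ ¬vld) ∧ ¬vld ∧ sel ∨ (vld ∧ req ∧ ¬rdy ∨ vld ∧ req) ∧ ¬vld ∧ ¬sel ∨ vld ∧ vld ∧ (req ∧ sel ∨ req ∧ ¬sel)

vld ∧ req ∧ (vld ∨ ¬vld) ∧ ¬vld ∧ sel ∨ (vld ∧ req ∧ ¬rdy ∨ vld ∧ req) ∧ ¬vld ∧ ¬sel ∨ vld ∧ vld ∧ (req ∧ sel ∨ req ∧ ¬sel)
= vld ∧ req ∧ (vld ∨ ¬vld) ∧ ¬vld ∧ sel ∨ (vld ∧ req ∧ ¬rdy ∨ vld ∧ req) ∧ ¬vld ∧ ¬sel ∨ vld ∧ vld ∧ req   (distribution)
= vld ∧ req ∧ (vld ∨ ¬vld) ∧ ¬vld ∧ sel ∨ vld ∧ req ∧ ¬vld ∧ ¬sel ∨ vld ∧ vld ∧ req   (absorption)
= vld ∧ req ∧ ¬vld ∧ sel ∨ vld ∧ req ∧ ¬vld ∧ ¬sel ∨ vld ∧ vld ∧ req   (complement / identity)
= vld ∧ req ∧ ¬vld ∨ vld ∧ vld ∧ req   (distribution)
= vld ∧ req   (distribution)

vld ∧ req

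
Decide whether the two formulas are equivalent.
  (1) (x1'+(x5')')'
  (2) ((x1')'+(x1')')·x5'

Yes

E1: (x1'+(x5')')'
    = x1·x5'   — De Morgan
E2: ((x1')'+(x1')')·x5'
    = (x1')'·x5'   — idempotence
    = x1·x5'   — double negation
Both reduce to x1·x5', so they are equivalent.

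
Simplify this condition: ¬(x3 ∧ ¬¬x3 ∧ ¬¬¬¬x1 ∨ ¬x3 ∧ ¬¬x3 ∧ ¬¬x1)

¬x3 ∨ ¬x1

¬(x3 ∧ ¬¬x3 ∧ ¬¬¬¬x1 ∨ ¬x3 ∧ ¬¬x3 ∧ ¬¬x1)
= ¬(x3 ∧ ¬¬x3 ∧ ¬¬x1 ∨ ¬x3 ∧ ¬¬x3 ∧ ¬¬x1)   (double negation)
= ¬(¬¬x3 ∧ ¬¬x1)   (distribution)
= ¬x3 ∨ ¬x1   (De Morgan)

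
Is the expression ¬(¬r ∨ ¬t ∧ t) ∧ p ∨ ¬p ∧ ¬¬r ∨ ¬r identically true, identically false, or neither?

identically true

¬(¬r ∨ ¬t ∧ t) ∧ p ∨ ¬p ∧ ¬¬r ∨ ¬r
= ¬¬r ∧ p ∨ ¬p ∧ ¬¬r ∨ ¬r   (complement / identity)
= ¬¬r ∨ ¬r   (distribution)
= r ∨ ¬r   (double negation)
= True   (complement)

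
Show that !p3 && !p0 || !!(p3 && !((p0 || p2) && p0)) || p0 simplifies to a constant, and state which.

!p3 && !p0 || !!(p3 && !((p0 || p2) && p0)) || p0
= !p3 && !p0 || !!(p3 && !p0) || p0   [absorption]
= !p3 && !p0 || p3 && !p0 || p0   [double negation]
= !p0 || p0   [distribution]
= true   [complement]

true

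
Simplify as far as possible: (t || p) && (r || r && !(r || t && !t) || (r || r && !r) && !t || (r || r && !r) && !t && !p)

(t || p) && (r || r && !(r || t && !t) || (r || r && !r) && !t || (r || r && !r) && !t && !p)
= (t || p) && (r || r && !(r || t && !t) || (r || r && !r) && !t)   — absorption
= (t || p) && (r || r && !r || (r || r && !r) && !t)   — complement / identity
= (t || p) && (r || r && !r)   — absorption
= (t || p) && r   — complement / identity

(t || p) && r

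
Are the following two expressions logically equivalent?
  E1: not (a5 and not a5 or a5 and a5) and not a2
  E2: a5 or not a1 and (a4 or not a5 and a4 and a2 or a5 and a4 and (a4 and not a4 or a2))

No

E1: not (a5 and not a5 or a5 and a5) and not a2
    = not a5 and not a2   (distribution)
E2: a5 or not a1 and (a4 or not a5 and a4 and a2 or a5 and a4 and (a4 and not a4 or a2))
    = a5 or not a1 and (a4 or not a5 and a4 and a2 or a5 and a4 and a2)   (complement / identity)
    = a5 or not a1 and (a4 or a4 and a2)   (distribution)
    = a5 or not a1 and a4   (absorption)
These differ: at a1=1, a2=1, a4=1, a5=1, E1 = 0 but E2 = 1.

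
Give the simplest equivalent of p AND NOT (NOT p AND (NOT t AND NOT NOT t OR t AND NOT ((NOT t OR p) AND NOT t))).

p AND NOT (NOT p AND (NOT t AND NOT NOT t OR t AND NOT ((NOT t OR p) AND NOT t)))
= p AND NOT (NOT p AND (NOT t AND NOT NOT t OR t AND NOT NOT t))   (absorption)
= p AND NOT (NOT p AND NOT NOT t)   (distribution)
= p AND (p OR NOT t)   (De Morgan)
= p   (absorption)

p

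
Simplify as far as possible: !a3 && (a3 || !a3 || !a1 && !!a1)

!a3

!a3 && (a3 || !a3 || !a1 && !!a1)
= !a3 && (a3 || !a3 || !a1 && a1)   (double negation)
= !a3 && (a3 || !a3)   (complement / identity)
= !a3   (complement / identity)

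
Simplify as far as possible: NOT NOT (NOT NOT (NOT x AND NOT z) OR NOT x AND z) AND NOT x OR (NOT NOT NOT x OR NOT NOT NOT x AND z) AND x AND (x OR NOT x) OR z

NOT NOT (NOT NOT (NOT x AND NOT z) OR NOT x AND z) AND NOT x OR (NOT NOT NOT x OR NOT NOT NOT x AND z) AND x AND (x OR NOT x) OR z
= NOT NOT (NOT NOT (NOT x AND NOT z) OR NOT x AND z) AND NOT x OR (NOT NOT NOT x OR NOT NOT NOT x AND z) AND x OR z   — complement / identity
= NOT NOT (NOT x AND NOT z OR NOT x AND z) AND NOT x OR (NOT NOT NOT x OR NOT NOT NOT x AND z) AND x OR z   — double negation
= NOT NOT (NOT x AND NOT z OR NOT x AND z) AND NOT x OR NOT NOT NOT x AND x OR z   — absorption
= NOT NOT NOT x AND NOT x OR NOT NOT NOT x AND x OR z   — distribution
= NOT NOT NOT x OR z   — distribution
= NOT x OR z   — double negation

NOT x OR z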